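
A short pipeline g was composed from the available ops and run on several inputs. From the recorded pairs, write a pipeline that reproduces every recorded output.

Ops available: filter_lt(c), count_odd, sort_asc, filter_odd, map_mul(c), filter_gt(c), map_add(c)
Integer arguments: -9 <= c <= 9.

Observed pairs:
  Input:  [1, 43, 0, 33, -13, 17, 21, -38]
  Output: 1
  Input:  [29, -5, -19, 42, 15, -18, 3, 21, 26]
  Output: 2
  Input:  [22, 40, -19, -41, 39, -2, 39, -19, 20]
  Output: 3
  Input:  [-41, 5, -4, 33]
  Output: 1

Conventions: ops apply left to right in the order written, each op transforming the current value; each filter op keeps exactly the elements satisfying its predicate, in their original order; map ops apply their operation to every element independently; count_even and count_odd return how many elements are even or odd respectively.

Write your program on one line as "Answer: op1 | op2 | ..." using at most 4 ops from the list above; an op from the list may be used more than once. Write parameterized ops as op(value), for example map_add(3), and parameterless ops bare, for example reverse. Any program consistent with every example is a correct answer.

filter_lt(8) | filter_lt(-1) | map_add(-2) | count_odd

Check, running the answer program on each example:
  [1, 43, 0, 33, -13, 17, 21, -38] -> [1, 0, -13, -38] -> [-13, -38] -> [-15, -40] -> 1
  [29, -5, -19, 42, 15, -18, 3, 21, 26] -> [-5, -19, -18, 3] -> [-5, -19, -18] -> [-7, -21, -20] -> 2
  [22, 40, -19, -41, 39, -2, 39, -19, 20] -> [-19, -41, -2, -19] -> [-19, -41, -2, -19] -> [-21, -43, -4, -21] -> 3
  [-41, 5, -4, 33] -> [-41, 5, -4] -> [-41, -4] -> [-43, -6] -> 1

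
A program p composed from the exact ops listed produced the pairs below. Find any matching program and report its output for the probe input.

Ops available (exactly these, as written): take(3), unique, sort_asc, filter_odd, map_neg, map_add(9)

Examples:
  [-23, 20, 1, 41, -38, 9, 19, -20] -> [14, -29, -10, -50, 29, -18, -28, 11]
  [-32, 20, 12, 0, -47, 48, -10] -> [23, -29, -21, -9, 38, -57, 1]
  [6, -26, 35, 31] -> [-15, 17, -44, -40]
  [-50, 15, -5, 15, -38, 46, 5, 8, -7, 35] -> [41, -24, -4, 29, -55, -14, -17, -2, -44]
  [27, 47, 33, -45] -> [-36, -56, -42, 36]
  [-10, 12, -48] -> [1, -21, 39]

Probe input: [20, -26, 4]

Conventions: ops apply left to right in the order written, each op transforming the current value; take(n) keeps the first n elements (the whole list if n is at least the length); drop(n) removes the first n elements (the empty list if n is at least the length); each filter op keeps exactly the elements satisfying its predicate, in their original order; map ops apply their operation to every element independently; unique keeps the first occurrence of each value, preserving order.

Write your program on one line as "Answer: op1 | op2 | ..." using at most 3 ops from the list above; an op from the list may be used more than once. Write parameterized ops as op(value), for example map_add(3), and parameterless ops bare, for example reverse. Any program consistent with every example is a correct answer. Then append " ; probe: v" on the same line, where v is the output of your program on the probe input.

unique | map_add(9) | map_neg ; probe: [-29, 17, -13]

Check, running the answer program on each example:
  [-23, 20, 1, 41, -38, 9, 19, -20] -> [-23, 20, 1, 41, -38, 9, 19, -20] -> [-14, 29, 10, 50, -29, 18, 28, -11] -> [14, -29, -10, -50, 29, -18, -28, 11]
  [-32, 20, 12, 0, -47, 48, -10] -> [-32, 20, 12, 0, -47, 48, -10] -> [-23, 29, 21, 9, -38, 57, -1] -> [23, -29, -21, -9, 38, -57, 1]
  [6, -26, 35, 31] -> [6, -26, 35, 31] -> [15, -17, 44, 40] -> [-15, 17, -44, -40]
  [-50, 15, -5, 15, -38, 46, 5, 8, -7, 35] -> [-50, 15, -5, -38, 46, 5, 8, -7, 35] -> [-41, 24, 4, -29, 55, 14, 17, 2, 44] -> [41, -24, -4, 29, -55, -14, -17, -2, -44]
  [27, 47, 33, -45] -> [27, 47, 33, -45] -> [36, 56, 42, -36] -> [-36, -56, -42, 36]
  [-10, 12, -48] -> [-10, 12, -48] -> [-1, 21, -39] -> [1, -21, 39]
  probe: [20, -26, 4] -> [20, -26, 4] -> [29, -17, 13] -> [-29, 17, -13]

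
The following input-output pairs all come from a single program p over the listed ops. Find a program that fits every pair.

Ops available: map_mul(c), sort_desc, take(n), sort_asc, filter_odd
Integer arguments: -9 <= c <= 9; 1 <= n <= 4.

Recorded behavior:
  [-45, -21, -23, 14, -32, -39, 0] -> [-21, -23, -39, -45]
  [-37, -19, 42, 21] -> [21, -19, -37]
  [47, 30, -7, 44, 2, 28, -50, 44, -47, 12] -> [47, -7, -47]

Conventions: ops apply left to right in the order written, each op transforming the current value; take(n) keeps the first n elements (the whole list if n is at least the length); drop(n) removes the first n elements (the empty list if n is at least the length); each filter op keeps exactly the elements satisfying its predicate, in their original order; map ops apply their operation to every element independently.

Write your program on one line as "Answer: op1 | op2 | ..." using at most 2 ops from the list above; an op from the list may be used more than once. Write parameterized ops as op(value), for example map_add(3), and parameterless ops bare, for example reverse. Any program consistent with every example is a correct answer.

filter_odd | sort_desc

Check, running the answer program on each example:
  [-45, -21, -23, 14, -32, -39, 0] -> [-45, -21, -23, -39] -> [-21, -23, -39, -45]
  [-37, -19, 42, 21] -> [-37, -19, 21] -> [21, -19, -37]
  [47, 30, -7, 44, 2, 28, -50, 44, -47, 12] -> [47, -7, -47] -> [47, -7, -47]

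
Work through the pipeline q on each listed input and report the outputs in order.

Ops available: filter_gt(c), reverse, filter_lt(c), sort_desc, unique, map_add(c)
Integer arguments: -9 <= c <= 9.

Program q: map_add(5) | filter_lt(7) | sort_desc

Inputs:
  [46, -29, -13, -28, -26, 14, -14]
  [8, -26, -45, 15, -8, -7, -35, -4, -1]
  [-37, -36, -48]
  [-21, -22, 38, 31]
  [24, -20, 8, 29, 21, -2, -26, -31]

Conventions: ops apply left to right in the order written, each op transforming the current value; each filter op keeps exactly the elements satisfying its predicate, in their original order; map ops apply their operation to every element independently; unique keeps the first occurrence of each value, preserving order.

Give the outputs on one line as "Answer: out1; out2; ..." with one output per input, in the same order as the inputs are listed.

Execution, op by op:
  [46, -29, -13, -28, -26, 14, -14] -> [51, -24, -8, -23, -21, 19, -9] -> [-24, -8, -23, -21, -9] -> [-8, -9, -21, -23, -24]
  [8, -26, -45, 15, -8, -7, -35, -4, -1] -> [13, -21, -40, 20, -3, -2, -30, 1, 4] -> [-21, -40, -3, -2, -30, 1, 4] -> [4, 1, -2, -3, -21, -30, -40]
  [-37, -36, -48] -> [-32, -31, -43] -> [-32, -31, -43] -> [-31, -32, -43]
  [-21, -22, 38, 31] -> [-16, -17, 43, 36] -> [-16, -17] -> [-16, -17]
  [24, -20, 8, 29, 21, -2, -26, -31] -> [29, -15, 13, 34, 26, 3, -21, -26] -> [-15, 3, -21, -26] -> [3, -15, -21, -26]

[-8, -9, -21, -23, -24]; [4, 1, -2, -3, -21, -30, -40]; [-31, -32, -43]; [-16, -17]; [3, -15, -21, -26]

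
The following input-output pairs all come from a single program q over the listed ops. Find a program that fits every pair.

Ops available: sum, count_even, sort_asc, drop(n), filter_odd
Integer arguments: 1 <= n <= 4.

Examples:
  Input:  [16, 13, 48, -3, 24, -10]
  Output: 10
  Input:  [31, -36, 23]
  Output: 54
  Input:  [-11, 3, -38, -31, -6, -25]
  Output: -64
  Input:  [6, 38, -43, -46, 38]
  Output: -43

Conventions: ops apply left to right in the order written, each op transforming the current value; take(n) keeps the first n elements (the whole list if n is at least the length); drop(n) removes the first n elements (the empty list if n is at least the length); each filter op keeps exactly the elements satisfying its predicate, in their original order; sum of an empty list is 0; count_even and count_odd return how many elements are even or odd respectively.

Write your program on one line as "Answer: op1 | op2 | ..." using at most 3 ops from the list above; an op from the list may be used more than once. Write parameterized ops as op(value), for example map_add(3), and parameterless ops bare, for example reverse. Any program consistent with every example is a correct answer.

filter_odd | sum

Check, running the answer program on each example:
  [16, 13, 48, -3, 24, -10] -> [13, -3] -> 10
  [31, -36, 23] -> [31, 23] -> 54
  [-11, 3, -38, -31, -6, -25] -> [-11, 3, -31, -25] -> -64
  [6, 38, -43, -46, 38] -> [-43] -> -43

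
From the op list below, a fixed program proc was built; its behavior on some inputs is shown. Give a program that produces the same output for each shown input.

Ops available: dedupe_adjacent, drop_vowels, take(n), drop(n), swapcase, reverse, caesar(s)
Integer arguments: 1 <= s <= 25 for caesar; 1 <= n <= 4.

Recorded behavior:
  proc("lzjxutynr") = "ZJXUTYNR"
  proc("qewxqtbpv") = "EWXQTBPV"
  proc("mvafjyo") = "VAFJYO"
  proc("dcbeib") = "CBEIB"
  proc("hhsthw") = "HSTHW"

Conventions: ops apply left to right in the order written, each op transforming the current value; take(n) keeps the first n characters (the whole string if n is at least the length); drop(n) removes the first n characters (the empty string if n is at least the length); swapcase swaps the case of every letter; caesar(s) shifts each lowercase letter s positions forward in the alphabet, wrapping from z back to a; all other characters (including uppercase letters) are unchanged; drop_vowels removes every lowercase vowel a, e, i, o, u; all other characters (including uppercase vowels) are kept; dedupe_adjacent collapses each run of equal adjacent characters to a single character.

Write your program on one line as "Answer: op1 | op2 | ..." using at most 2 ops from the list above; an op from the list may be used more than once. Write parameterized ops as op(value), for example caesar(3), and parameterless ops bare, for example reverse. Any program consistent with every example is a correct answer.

swapcase | drop(1)

Check, running the answer program on each example:
  "lzjxutynr" -> "LZJXUTYNR" -> "ZJXUTYNR"
  "qewxqtbpv" -> "QEWXQTBPV" -> "EWXQTBPV"
  "mvafjyo" -> "MVAFJYO" -> "VAFJYO"
  "dcbeib" -> "DCBEIB" -> "CBEIB"
  "hhsthw" -> "HHSTHW" -> "HSTHW"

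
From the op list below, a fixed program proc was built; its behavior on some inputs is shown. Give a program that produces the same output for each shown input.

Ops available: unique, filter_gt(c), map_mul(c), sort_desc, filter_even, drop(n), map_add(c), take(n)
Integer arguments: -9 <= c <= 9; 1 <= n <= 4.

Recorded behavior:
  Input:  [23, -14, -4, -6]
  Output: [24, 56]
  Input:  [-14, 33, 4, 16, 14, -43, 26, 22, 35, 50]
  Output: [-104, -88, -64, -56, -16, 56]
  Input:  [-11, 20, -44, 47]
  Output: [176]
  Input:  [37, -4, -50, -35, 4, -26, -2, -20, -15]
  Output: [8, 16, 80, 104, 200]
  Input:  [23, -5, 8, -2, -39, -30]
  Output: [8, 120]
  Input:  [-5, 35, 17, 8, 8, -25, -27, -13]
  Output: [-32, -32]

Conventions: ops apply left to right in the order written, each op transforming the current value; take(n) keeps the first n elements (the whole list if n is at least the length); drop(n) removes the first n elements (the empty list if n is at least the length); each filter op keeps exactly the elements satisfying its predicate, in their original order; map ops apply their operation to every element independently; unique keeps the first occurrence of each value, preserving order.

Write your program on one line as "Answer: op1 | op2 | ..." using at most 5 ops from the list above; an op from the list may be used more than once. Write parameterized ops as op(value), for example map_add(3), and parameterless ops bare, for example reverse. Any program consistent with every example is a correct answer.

sort_desc | drop(2) | filter_even | map_mul(-4)

Check, running the answer program on each example:
  [23, -14, -4, -6] -> [23, -4, -6, -14] -> [-6, -14] -> [-6, -14] -> [24, 56]
  [-14, 33, 4, 16, 14, -43, 26, 22, 35, 50] -> [50, 35, 33, 26, 22, 16, 14, 4, -14, -43] -> [33, 26, 22, 16, 14, 4, -14, -43] -> [26, 22, 16, 14, 4, -14] -> [-104, -88, -64, -56, -16, 56]
  [-11, 20, -44, 47] -> [47, 20, -11, -44] -> [-11, -44] -> [-44] -> [176]
  [37, -4, -50, -35, 4, -26, -2, -20, -15] -> [37, 4, -2, -4, -15, -20, -26, -35, -50] -> [-2, -4, -15, -20, -26, -35, -50] -> [-2, -4, -20, -26, -50] -> [8, 16, 80, 104, 200]
  [23, -5, 8, -2, -39, -30] -> [23, 8, -2, -5, -30, -39] -> [-2, -5, -30, -39] -> [-2, -30] -> [8, 120]
  [-5, 35, 17, 8, 8, -25, -27, -13] -> [35, 17, 8, 8, -5, -13, -25, -27] -> [8, 8, -5, -13, -25, -27] -> [8, 8] -> [-32, -32]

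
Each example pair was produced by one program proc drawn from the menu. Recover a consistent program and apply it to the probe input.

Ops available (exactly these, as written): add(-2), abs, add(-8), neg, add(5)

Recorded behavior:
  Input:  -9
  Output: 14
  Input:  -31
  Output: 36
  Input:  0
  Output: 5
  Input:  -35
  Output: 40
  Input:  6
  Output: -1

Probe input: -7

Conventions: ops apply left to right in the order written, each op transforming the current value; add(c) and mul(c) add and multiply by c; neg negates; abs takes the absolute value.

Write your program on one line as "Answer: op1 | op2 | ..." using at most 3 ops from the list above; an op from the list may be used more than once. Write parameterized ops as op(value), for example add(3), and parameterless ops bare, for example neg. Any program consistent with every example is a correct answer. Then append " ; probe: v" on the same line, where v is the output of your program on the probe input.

neg | add(5) ; probe: 12

Check, running the answer program on each example:
  -9 -> 9 -> 14
  -31 -> 31 -> 36
  0 -> 0 -> 5
  -35 -> 35 -> 40
  6 -> -6 -> -1
  probe: -7 -> 7 -> 12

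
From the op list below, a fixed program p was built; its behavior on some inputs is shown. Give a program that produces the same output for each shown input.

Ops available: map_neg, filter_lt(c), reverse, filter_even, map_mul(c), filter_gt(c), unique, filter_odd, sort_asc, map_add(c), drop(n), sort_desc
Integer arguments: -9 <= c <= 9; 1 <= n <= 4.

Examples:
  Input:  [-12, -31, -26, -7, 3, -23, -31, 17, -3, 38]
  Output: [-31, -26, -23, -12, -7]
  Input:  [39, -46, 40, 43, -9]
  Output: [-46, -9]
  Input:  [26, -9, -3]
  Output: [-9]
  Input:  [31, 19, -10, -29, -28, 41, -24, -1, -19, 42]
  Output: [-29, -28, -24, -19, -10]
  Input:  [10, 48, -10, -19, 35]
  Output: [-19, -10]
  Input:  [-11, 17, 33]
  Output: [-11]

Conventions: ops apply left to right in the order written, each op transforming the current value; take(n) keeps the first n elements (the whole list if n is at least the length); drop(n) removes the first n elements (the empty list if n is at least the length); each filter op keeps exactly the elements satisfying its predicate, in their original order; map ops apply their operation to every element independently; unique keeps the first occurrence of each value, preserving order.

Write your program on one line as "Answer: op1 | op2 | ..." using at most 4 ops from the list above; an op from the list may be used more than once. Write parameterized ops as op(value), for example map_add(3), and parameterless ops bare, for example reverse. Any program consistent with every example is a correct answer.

unique | filter_lt(-6) | sort_desc | sort_asc

Check, running the answer program on each example:
  [-12, -31, -26, -7, 3, -23, -31, 17, -3, 38] -> [-12, -31, -26, -7, 3, -23, 17, -3, 38] -> [-12, -31, -26, -7, -23] -> [-7, -12, -23, -26, -31] -> [-31, -26, -23, -12, -7]
  [39, -46, 40, 43, -9] -> [39, -46, 40, 43, -9] -> [-46, -9] -> [-9, -46] -> [-46, -9]
  [26, -9, -3] -> [26, -9, -3] -> [-9] -> [-9] -> [-9]
  [31, 19, -10, -29, -28, 41, -24, -1, -19, 42] -> [31, 19, -10, -29, -28, 41, -24, -1, -19, 42] -> [-10, -29, -28, -24, -19] -> [-10, -19, -24, -28, -29] -> [-29, -28, -24, -19, -10]
  [10, 48, -10, -19, 35] -> [10, 48, -10, -19, 35] -> [-10, -19] -> [-10, -19] -> [-19, -10]
  [-11, 17, 33] -> [-11, 17, 33] -> [-11] -> [-11] -> [-11]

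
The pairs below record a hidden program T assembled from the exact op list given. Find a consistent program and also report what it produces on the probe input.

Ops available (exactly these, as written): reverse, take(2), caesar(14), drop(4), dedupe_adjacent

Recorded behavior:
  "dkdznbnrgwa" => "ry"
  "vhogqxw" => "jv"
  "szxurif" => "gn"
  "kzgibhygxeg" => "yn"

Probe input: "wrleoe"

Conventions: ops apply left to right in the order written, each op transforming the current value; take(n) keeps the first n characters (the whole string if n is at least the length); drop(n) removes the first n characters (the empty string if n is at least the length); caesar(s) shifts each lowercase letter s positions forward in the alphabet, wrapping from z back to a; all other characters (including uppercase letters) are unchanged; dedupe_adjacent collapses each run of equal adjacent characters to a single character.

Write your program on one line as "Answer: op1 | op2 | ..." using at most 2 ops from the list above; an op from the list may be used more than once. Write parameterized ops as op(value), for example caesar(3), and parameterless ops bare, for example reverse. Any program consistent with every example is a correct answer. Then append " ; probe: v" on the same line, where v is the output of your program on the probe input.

take(2) | caesar(14) ; probe: "kf"

Check, running the answer program on each example:
  "dkdznbnrgwa" -> "dk" -> "ry"
  "vhogqxw" -> "vh" -> "jv"
  "szxurif" -> "sz" -> "gn"
  "kzgibhygxeg" -> "kz" -> "yn"
  probe: "wrleoe" -> "wr" -> "kf"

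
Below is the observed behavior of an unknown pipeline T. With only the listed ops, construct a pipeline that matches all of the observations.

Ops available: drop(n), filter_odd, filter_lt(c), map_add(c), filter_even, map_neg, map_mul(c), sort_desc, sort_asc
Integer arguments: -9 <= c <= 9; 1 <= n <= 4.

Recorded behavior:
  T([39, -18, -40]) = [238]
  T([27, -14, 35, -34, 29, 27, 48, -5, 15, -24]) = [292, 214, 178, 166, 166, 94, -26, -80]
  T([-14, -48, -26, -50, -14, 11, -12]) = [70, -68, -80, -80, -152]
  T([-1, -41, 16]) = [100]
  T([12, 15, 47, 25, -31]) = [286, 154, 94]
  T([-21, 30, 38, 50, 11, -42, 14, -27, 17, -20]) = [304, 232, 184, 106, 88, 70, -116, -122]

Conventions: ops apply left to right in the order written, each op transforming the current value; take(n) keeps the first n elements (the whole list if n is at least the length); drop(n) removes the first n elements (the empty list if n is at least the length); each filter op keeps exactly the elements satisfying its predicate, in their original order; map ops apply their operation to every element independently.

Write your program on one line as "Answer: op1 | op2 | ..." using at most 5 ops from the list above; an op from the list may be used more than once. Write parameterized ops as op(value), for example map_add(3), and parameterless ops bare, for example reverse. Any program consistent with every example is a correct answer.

map_mul(6) | sort_asc | drop(2) | map_add(4) | sort_desc

Check, running the answer program on each example:
  [39, -18, -40] -> [234, -108, -240] -> [-240, -108, 234] -> [234] -> [238] -> [238]
  [27, -14, 35, -34, 29, 27, 48, -5, 15, -24] -> [162, -84, 210, -204, 174, 162, 288, -30, 90, -144] -> [-204, -144, -84, -30, 90, 162, 162, 174, 210, 288] -> [-84, -30, 90, 162, 162, 174, 210, 288] -> [-80, -26, 94, 166, 166, 178, 214, 292] -> [292, 214, 178, 166, 166, 94, -26, -80]
  [-14, -48, -26, -50, -14, 11, -12] -> [-84, -288, -156, -300, -84, 66, -72] -> [-300, -288, -156, -84, -84, -72, 66] -> [-156, -84, -84, -72, 66] -> [-152, -80, -80, -68, 70] -> [70, -68, -80, -80, -152]
  [-1, -41, 16] -> [-6, -246, 96] -> [-246, -6, 96] -> [96] -> [100] -> [100]
  [12, 15, 47, 25, -31] -> [72, 90, 282, 150, -186] -> [-186, 72, 90, 150, 282] -> [90, 150, 282] -> [94, 154, 286] -> [286, 154, 94]
  [-21, 30, 38, 50, 11, -42, 14, -27, 17, -20] -> [-126, 180, 228, 300, 66, -252, 84, -162, 102, -120] -> [-252, -162, -126, -120, 66, 84, 102, 180, 228, 300] -> [-126, -120, 66, 84, 102, 180, 228, 300] -> [-122, -116, 70, 88, 106, 184, 232, 304] -> [304, 232, 184, 106, 88, 70, -116, -122]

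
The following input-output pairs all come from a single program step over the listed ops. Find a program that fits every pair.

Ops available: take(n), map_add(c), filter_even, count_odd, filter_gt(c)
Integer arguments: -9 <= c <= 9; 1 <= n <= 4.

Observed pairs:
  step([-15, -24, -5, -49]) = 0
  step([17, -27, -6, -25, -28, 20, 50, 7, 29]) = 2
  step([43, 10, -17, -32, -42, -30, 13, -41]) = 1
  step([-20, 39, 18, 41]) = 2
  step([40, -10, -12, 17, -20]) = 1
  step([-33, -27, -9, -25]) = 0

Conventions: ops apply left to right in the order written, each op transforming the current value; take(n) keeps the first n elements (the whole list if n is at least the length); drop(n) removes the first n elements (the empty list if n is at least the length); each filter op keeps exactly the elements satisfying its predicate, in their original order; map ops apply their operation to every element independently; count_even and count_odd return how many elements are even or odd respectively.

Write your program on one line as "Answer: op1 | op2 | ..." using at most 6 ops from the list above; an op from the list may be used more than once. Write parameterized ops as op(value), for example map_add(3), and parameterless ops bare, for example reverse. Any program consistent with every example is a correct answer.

filter_gt(5) | map_add(-9) | filter_gt(4) | map_add(1) | count_odd

Check, running the answer program on each example:
  [-15, -24, -5, -49] -> [] -> [] -> [] -> [] -> 0
  [17, -27, -6, -25, -28, 20, 50, 7, 29] -> [17, 20, 50, 7, 29] -> [8, 11, 41, -2, 20] -> [8, 11, 41, 20] -> [9, 12, 42, 21] -> 2
  [43, 10, -17, -32, -42, -30, 13, -41] -> [43, 10, 13] -> [34, 1, 4] -> [34] -> [35] -> 1
  [-20, 39, 18, 41] -> [39, 18, 41] -> [30, 9, 32] -> [30, 9, 32] -> [31, 10, 33] -> 2
  [40, -10, -12, 17, -20] -> [40, 17] -> [31, 8] -> [31, 8] -> [32, 9] -> 1
  [-33, -27, -9, -25] -> [] -> [] -> [] -> [] -> 0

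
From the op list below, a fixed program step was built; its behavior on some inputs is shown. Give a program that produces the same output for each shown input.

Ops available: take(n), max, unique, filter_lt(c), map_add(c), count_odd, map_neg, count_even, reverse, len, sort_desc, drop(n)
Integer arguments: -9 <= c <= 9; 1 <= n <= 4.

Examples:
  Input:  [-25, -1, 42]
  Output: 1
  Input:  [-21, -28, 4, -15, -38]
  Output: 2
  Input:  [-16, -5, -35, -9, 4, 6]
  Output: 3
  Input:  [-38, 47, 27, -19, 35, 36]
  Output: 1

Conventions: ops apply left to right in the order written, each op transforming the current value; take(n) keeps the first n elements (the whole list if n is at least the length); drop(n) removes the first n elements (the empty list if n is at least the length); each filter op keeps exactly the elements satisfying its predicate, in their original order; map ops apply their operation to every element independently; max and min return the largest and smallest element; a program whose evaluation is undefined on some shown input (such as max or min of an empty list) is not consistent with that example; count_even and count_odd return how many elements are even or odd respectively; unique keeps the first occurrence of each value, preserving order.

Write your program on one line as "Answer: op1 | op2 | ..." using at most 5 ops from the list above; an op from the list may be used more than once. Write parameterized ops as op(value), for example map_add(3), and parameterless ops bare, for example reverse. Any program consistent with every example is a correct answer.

filter_lt(8) | sort_desc | filter_lt(-3) | map_neg | count_odd

Check, running the answer program on each example:
  [-25, -1, 42] -> [-25, -1] -> [-1, -25] -> [-25] -> [25] -> 1
  [-21, -28, 4, -15, -38] -> [-21, -28, 4, -15, -38] -> [4, -15, -21, -28, -38] -> [-15, -21, -28, -38] -> [15, 21, 28, 38] -> 2
  [-16, -5, -35, -9, 4, 6] -> [-16, -5, -35, -9, 4, 6] -> [6, 4, -5, -9, -16, -35] -> [-5, -9, -16, -35] -> [5, 9, 16, 35] -> 3
  [-38, 47, 27, -19, 35, 36] -> [-38, -19] -> [-19, -38] -> [-19, -38] -> [19, 38] -> 1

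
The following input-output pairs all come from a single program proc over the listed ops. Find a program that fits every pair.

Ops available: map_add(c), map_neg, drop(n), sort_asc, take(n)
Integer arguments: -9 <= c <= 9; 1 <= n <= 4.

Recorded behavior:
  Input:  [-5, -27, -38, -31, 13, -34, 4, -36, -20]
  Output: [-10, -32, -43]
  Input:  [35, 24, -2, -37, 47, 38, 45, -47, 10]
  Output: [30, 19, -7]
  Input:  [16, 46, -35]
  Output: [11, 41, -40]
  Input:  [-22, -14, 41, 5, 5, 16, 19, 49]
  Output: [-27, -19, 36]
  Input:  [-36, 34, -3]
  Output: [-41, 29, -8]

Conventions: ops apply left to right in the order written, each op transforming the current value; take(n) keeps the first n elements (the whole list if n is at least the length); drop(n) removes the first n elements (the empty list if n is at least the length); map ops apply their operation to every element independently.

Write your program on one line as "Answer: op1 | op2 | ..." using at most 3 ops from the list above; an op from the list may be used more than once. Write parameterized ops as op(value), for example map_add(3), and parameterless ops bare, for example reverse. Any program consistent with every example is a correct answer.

take(3) | map_add(-5)

Check, running the answer program on each example:
  [-5, -27, -38, -31, 13, -34, 4, -36, -20] -> [-5, -27, -38] -> [-10, -32, -43]
  [35, 24, -2, -37, 47, 38, 45, -47, 10] -> [35, 24, -2] -> [30, 19, -7]
  [16, 46, -35] -> [16, 46, -35] -> [11, 41, -40]
  [-22, -14, 41, 5, 5, 16, 19, 49] -> [-22, -14, 41] -> [-27, -19, 36]
  [-36, 34, -3] -> [-36, 34, -3] -> [-41, 29, -8]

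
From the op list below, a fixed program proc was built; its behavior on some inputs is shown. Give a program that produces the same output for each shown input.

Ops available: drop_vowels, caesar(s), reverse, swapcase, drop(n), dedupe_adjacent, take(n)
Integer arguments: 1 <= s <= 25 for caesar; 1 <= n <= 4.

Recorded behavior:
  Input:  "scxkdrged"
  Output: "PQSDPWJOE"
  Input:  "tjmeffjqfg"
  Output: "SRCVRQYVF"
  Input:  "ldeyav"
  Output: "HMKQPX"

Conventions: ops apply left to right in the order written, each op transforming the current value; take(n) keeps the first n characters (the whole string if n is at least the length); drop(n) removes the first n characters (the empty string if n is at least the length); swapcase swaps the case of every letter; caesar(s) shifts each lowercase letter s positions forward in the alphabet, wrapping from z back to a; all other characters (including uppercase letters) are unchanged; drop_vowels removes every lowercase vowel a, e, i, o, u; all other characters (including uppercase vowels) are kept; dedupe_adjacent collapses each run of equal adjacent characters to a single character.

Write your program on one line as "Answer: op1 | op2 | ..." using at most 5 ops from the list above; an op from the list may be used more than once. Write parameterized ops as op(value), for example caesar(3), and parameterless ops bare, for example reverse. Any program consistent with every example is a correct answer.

reverse | caesar(12) | swapcase | dedupe_adjacent

Check, running the answer program on each example:
  "scxkdrged" -> "degrdkxcs" -> "pqsdpwjoe" -> "PQSDPWJOE" -> "PQSDPWJOE"
  "tjmeffjqfg" -> "gfqjffemjt" -> "srcvrrqyvf" -> "SRCVRRQYVF" -> "SRCVRQYVF"
  "ldeyav" -> "vayedl" -> "hmkqpx" -> "HMKQPX" -> "HMKQPX"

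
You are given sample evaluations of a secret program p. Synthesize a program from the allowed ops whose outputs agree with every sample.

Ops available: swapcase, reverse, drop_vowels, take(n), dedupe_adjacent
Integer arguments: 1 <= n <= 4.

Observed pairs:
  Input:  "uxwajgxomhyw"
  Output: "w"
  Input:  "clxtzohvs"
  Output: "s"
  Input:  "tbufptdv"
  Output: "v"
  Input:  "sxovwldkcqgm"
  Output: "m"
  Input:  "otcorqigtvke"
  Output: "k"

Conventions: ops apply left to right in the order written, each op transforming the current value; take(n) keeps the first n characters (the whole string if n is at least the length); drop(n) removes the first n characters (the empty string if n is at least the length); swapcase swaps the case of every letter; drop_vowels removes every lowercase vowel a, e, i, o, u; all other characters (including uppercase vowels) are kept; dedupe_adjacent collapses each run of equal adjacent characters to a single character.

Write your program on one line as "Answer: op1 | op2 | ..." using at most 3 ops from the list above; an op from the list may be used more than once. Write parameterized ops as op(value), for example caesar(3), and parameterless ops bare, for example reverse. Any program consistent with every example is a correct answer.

reverse | drop_vowels | take(1)

Check, running the answer program on each example:
  "uxwajgxomhyw" -> "wyhmoxgjawxu" -> "wyhmxgjwx" -> "w"
  "clxtzohvs" -> "svhoztxlc" -> "svhztxlc" -> "s"
  "tbufptdv" -> "vdtpfubt" -> "vdtpfbt" -> "v"
  "sxovwldkcqgm" -> "mgqckdlwvoxs" -> "mgqckdlwvxs" -> "m"
  "otcorqigtvke" -> "ekvtgiqrocto" -> "kvtgqrct" -> "k"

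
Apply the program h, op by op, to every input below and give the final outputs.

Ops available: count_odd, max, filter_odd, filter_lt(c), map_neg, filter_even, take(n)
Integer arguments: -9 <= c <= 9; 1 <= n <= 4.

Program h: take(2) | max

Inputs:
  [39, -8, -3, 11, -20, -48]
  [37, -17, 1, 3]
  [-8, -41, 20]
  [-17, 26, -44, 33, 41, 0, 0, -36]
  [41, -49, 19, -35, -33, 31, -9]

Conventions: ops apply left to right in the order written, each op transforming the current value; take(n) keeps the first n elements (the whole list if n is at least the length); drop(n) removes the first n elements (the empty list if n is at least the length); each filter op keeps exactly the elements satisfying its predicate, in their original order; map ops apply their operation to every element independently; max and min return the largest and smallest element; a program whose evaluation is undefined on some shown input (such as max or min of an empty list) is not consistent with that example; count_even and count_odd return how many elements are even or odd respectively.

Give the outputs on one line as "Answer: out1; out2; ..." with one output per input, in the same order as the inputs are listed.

39; 37; -8; 26; 41

Execution, op by op:
  [39, -8, -3, 11, -20, -48] -> [39, -8] -> 39
  [37, -17, 1, 3] -> [37, -17] -> 37
  [-8, -41, 20] -> [-8, -41] -> -8
  [-17, 26, -44, 33, 41, 0, 0, -36] -> [-17, 26] -> 26
  [41, -49, 19, -35, -33, 31, -9] -> [41, -49] -> 41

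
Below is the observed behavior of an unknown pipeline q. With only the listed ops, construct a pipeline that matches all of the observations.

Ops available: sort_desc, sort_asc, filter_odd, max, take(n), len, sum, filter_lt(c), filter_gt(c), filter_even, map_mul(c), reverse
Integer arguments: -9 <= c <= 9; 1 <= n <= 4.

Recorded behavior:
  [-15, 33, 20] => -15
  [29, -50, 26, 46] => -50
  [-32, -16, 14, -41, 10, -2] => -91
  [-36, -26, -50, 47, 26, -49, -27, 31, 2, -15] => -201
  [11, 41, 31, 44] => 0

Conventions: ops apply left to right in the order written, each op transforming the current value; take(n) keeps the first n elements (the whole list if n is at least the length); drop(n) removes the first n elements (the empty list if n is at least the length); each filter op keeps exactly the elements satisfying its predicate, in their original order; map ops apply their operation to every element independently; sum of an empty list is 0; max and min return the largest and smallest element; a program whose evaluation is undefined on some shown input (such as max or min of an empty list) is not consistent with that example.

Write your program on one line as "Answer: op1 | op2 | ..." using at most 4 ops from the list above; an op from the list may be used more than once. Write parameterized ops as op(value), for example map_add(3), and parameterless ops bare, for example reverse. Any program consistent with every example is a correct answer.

filter_lt(8) | sort_asc | sort_desc | sum

Check, running the answer program on each example:
  [-15, 33, 20] -> [-15] -> [-15] -> [-15] -> -15
  [29, -50, 26, 46] -> [-50] -> [-50] -> [-50] -> -50
  [-32, -16, 14, -41, 10, -2] -> [-32, -16, -41, -2] -> [-41, -32, -16, -2] -> [-2, -16, -32, -41] -> -91
  [-36, -26, -50, 47, 26, -49, -27, 31, 2, -15] -> [-36, -26, -50, -49, -27, 2, -15] -> [-50, -49, -36, -27, -26, -15, 2] -> [2, -15, -26, -27, -36, -49, -50] -> -201
  [11, 41, 31, 44] -> [] -> [] -> [] -> 0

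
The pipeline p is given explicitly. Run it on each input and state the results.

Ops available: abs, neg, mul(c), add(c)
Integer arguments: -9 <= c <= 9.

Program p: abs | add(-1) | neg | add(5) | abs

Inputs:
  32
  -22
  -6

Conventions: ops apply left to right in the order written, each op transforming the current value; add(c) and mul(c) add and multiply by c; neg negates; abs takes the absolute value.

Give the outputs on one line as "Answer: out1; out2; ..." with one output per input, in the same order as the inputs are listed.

26; 16; 0

Execution, op by op:
  32 -> 32 -> 31 -> -31 -> -26 -> 26
  -22 -> 22 -> 21 -> -21 -> -16 -> 16
  -6 -> 6 -> 5 -> -5 -> 0 -> 0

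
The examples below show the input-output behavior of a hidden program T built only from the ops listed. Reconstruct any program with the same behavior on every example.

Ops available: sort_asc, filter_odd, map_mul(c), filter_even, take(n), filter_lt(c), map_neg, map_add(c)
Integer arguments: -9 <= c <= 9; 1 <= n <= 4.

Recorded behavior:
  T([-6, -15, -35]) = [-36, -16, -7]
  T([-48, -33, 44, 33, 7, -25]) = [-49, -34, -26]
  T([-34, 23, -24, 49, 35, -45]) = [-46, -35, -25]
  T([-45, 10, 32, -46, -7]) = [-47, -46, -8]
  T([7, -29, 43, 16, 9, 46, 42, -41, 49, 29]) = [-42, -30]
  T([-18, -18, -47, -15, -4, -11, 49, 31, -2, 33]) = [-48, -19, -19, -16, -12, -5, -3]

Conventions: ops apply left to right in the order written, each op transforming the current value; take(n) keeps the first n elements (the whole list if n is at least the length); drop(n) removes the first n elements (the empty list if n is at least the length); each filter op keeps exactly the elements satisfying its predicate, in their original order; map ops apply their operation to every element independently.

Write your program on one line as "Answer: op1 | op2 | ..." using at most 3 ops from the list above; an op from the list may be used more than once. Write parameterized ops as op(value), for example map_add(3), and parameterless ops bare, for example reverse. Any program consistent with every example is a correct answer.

map_add(-1) | sort_asc | filter_lt(5)

Check, running the answer program on each example:
  [-6, -15, -35] -> [-7, -16, -36] -> [-36, -16, -7] -> [-36, -16, -7]
  [-48, -33, 44, 33, 7, -25] -> [-49, -34, 43, 32, 6, -26] -> [-49, -34, -26, 6, 32, 43] -> [-49, -34, -26]
  [-34, 23, -24, 49, 35, -45] -> [-35, 22, -25, 48, 34, -46] -> [-46, -35, -25, 22, 34, 48] -> [-46, -35, -25]
  [-45, 10, 32, -46, -7] -> [-46, 9, 31, -47, -8] -> [-47, -46, -8, 9, 31] -> [-47, -46, -8]
  [7, -29, 43, 16, 9, 46, 42, -41, 49, 29] -> [6, -30, 42, 15, 8, 45, 41, -42, 48, 28] -> [-42, -30, 6, 8, 15, 28, 41, 42, 45, 48] -> [-42, -30]
  [-18, -18, -47, -15, -4, -11, 49, 31, -2, 33] -> [-19, -19, -48, -16, -5, -12, 48, 30, -3, 32] -> [-48, -19, -19, -16, -12, -5, -3, 30, 32, 48] -> [-48, -19, -19, -16, -12, -5, -3]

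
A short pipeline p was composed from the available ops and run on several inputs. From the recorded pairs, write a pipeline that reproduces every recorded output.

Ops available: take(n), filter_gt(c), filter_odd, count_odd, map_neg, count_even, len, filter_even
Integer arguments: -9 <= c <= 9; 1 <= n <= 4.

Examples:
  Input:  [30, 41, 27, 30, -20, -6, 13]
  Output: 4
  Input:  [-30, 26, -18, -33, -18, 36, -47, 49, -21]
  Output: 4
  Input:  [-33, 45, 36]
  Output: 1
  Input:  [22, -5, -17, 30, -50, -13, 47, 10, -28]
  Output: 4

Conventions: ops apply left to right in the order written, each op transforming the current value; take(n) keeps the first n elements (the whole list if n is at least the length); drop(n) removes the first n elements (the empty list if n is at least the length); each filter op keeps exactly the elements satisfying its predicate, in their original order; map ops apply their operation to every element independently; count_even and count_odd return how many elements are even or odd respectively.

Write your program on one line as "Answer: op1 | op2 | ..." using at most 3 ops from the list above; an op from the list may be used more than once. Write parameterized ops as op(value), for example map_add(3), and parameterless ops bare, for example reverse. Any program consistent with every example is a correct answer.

filter_even | take(4) | count_even

Check, running the answer program on each example:
  [30, 41, 27, 30, -20, -6, 13] -> [30, 30, -20, -6] -> [30, 30, -20, -6] -> 4
  [-30, 26, -18, -33, -18, 36, -47, 49, -21] -> [-30, 26, -18, -18, 36] -> [-30, 26, -18, -18] -> 4
  [-33, 45, 36] -> [36] -> [36] -> 1
  [22, -5, -17, 30, -50, -13, 47, 10, -28] -> [22, 30, -50, 10, -28] -> [22, 30, -50, 10] -> 4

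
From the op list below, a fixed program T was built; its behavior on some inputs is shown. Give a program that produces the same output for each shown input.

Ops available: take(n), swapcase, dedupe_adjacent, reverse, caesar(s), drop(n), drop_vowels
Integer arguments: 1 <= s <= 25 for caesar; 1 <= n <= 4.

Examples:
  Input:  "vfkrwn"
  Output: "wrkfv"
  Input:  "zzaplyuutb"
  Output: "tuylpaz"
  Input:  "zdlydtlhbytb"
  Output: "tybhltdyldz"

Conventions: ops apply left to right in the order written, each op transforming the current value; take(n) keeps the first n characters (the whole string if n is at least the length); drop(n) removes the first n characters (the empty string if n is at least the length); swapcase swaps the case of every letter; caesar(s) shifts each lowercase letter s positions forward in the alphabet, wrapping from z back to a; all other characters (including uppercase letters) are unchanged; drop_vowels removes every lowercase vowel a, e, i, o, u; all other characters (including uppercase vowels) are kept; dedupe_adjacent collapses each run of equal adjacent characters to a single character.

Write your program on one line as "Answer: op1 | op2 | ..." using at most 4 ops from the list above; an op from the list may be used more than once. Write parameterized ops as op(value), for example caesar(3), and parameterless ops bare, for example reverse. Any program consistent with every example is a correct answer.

reverse | dedupe_adjacent | drop(1)

Check, running the answer program on each example:
  "vfkrwn" -> "nwrkfv" -> "nwrkfv" -> "wrkfv"
  "zzaplyuutb" -> "btuuylpazz" -> "btuylpaz" -> "tuylpaz"
  "zdlydtlhbytb" -> "btybhltdyldz" -> "btybhltdyldz" -> "tybhltdyldz"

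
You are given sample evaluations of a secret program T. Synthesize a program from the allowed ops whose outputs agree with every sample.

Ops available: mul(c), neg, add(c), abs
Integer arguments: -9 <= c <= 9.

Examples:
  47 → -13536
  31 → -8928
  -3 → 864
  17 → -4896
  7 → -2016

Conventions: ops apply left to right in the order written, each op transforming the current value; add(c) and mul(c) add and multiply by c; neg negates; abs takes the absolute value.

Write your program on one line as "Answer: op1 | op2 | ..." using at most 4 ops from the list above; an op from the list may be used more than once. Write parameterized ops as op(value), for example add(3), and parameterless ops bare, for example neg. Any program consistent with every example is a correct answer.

mul(-3) | mul(-6) | mul(-2) | mul(8)

Check, running the answer program on each example:
  47 -> -141 -> 846 -> -1692 -> -13536
  31 -> -93 -> 558 -> -1116 -> -8928
  -3 -> 9 -> -54 -> 108 -> 864
  17 -> -51 -> 306 -> -612 -> -4896
  7 -> -21 -> 126 -> -252 -> -2016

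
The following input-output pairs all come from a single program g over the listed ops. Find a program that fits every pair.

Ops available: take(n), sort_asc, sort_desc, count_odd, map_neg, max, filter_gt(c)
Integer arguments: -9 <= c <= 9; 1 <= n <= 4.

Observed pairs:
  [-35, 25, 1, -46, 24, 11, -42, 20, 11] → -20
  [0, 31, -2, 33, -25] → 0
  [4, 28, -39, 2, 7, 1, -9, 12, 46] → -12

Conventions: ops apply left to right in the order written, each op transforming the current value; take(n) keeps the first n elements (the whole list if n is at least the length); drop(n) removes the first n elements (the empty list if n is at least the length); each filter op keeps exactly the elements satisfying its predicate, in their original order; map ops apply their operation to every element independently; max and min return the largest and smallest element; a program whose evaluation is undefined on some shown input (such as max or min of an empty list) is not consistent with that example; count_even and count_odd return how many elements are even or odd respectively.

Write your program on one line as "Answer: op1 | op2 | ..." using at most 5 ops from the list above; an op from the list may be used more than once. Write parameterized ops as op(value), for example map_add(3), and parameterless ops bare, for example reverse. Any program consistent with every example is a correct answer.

sort_desc | map_neg | take(3) | max

Check, running the answer program on each example:
  [-35, 25, 1, -46, 24, 11, -42, 20, 11] -> [25, 24, 20, 11, 11, 1, -35, -42, -46] -> [-25, -24, -20, -11, -11, -1, 35, 42, 46] -> [-25, -24, -20] -> -20
  [0, 31, -2, 33, -25] -> [33, 31, 0, -2, -25] -> [-33, -31, 0, 2, 25] -> [-33, -31, 0] -> 0
  [4, 28, -39, 2, 7, 1, -9, 12, 46] -> [46, 28, 12, 7, 4, 2, 1, -9, -39] -> [-46, -28, -12, -7, -4, -2, -1, 9, 39] -> [-46, -28, -12] -> -12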